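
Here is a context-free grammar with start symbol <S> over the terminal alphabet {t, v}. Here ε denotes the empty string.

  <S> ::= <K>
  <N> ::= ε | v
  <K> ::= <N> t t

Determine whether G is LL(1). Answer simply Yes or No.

FIRST(<S>) = {t, v}
FIRST(<N>) = {ε, v}
FIRST(<K>) = {t, v}
FOLLOW(<S>) = {$}
FOLLOW(<N>) = {t}
FOLLOW(<K>) = {$}
Each cell of M receives at most one production.

Yes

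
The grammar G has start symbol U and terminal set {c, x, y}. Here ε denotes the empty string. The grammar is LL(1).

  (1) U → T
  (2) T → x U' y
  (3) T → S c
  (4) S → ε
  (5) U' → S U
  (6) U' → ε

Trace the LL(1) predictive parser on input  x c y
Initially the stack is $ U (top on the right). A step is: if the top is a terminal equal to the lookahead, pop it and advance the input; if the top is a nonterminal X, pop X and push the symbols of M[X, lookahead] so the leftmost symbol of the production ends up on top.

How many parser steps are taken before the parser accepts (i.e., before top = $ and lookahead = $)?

10

      Stack     Input    Action
   1  $ U       x c y $  expand U → T
   2  $ T       x c y $  expand T → x U' y
   3  $ y U' x  x c y $  match x
   4  $ y U'    c y $    expand U' → S U
   5  $ y U S   c y $    expand S → ε
   6  $ y U     c y $    expand U → T
   7  $ y T     c y $    expand T → S c
   8  $ y c S   c y $    expand S → ε
   9  $ y c     c y $    match c
  10  $ y       y $      match y
Accept reached after 10 steps.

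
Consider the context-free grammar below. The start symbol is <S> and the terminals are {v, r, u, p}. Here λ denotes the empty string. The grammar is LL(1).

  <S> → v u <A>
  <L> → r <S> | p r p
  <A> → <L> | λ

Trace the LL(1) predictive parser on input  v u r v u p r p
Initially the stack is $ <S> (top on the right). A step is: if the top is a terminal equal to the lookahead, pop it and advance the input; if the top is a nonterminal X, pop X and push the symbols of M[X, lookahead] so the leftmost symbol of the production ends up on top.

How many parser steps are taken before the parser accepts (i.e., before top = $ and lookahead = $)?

      Stack      Input              Action
   1  $ <S>      v u r v u p r p $  expand <S> → v u <A>
   2  $ <A> u v  v u r v u p r p $  match v
   3  $ <A> u    u r v u p r p $    match u
   4  $ <A>      r v u p r p $      expand <A> → <L>
   5  $ <L>      r v u p r p $      expand <L> → r <S>
   6  $ <S> r    r v u p r p $      match r
   7  $ <S>      v u p r p $        expand <S> → v u <A>
   8  $ <A> u v  v u p r p $        match v
   9  $ <A> u    u p r p $          match u
  10  $ <A>      p r p $            expand <A> → <L>
  11  $ <L>      p r p $            expand <L> → p r p
  12  $ p r p    p r p $            match p
  13  $ p r      r p $              match r
  14  $ p        p $                match p
Accept reached after 14 steps.

14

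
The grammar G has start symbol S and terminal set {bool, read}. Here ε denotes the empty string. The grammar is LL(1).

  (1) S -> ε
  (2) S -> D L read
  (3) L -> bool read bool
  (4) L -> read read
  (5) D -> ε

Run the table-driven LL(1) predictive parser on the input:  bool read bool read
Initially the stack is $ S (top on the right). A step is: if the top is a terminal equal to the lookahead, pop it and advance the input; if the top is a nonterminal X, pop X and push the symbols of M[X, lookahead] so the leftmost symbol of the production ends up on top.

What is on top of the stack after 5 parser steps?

bool

     Stack                  Input                  Action
  1  $ S                    bool read bool read $  expand S -> D L read
  2  $ read L D             bool read bool read $  expand D -> ε
  3  $ read L               bool read bool read $  expand L -> bool read bool
  4  $ read bool read bool  bool read bool read $  match bool
  5  $ read bool read       read bool read $       match read
Stack after step 5: $ read bool (top = bool).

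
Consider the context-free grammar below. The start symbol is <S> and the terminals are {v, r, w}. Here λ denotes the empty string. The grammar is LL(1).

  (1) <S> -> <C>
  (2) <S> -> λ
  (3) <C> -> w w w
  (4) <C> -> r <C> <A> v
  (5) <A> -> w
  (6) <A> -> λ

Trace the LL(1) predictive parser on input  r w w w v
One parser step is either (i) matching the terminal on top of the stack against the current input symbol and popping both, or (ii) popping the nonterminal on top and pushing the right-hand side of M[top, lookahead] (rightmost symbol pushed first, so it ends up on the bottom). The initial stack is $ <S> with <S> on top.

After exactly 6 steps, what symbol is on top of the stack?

step 1: stack=$ <S>  input=r w w w v $  — expand <S> -> <C>
step 2: stack=$ <C>  input=r w w w v $  — expand <C> -> r <C> <A> v
step 3: stack=$ v <A> <C> r  input=r w w w v $  — match r
step 4: stack=$ v <A> <C>  input=w w w v $  — expand <C> -> w w w
step 5: stack=$ v <A> w w w  input=w w w v $  — match w
step 6: stack=$ v <A> w w  input=w w v $  — match w
Stack after step 6: $ v <A> w (top = w).

w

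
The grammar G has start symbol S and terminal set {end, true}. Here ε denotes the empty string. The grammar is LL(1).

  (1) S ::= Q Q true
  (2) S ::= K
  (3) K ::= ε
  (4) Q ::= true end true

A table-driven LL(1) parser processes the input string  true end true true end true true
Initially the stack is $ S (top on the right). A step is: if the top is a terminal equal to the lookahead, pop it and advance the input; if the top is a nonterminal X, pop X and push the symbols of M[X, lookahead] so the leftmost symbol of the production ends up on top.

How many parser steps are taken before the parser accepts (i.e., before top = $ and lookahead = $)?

10

      Stack                   Input                               Action
   1  $ S                     true end true true end true true $  expand S ::= Q Q true
   2  $ true Q Q              true end true true end true true $  expand Q ::= true end true
   3  $ true Q true end true  true end true true end true true $  match true
   4  $ true Q true end       end true true end true true $       match end
   5  $ true Q true           true true end true true $           match true
   6  $ true Q                true end true true $                expand Q ::= true end true
   7  $ true true end true    true end true true $                match true
   8  $ true true end         end true true $                     match end
   9  $ true true             true true $                         match true
  10  $ true                  true $                              match true
Accept reached after 10 steps.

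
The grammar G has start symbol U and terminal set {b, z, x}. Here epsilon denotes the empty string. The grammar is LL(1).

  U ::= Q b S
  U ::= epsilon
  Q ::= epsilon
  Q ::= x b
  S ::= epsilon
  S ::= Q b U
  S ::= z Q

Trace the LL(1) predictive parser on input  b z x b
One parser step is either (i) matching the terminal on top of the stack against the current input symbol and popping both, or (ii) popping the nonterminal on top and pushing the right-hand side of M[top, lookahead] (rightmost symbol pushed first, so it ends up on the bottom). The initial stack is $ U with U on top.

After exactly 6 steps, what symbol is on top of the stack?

     Stack    Input      Action
  1  $ U      b z x b $  expand U ::= Q b S
  2  $ S b Q  b z x b $  expand Q ::= epsilon
  3  $ S b    b z x b $  match b
  4  $ S      z x b $    expand S ::= z Q
  5  $ Q z    z x b $    match z
  6  $ Q      x b $      expand Q ::= x b
Stack after step 6: $ b x (top = x).

x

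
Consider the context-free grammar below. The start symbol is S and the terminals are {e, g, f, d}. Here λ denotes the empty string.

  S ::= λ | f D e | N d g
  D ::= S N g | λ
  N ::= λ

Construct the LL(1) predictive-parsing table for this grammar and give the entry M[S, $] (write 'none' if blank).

S ::= λ

FIRST(N): from N::=λ we get {λ}. So FIRST(N) = {λ}.
FIRST(S): from S::=λ we get {λ}; from S::=f D e we get {f}; from S::=N d g we get {d}. So FIRST(S) = {λ, d, f}.
FIRST(D): from D::=S N g we get {d, f, g}; from D::=λ we get {λ}. So FIRST(D) = {λ, d, f, g}.
FOLLOW(S) includes $ since S is the start symbol.
FOLLOW(S): in D::=S N g, S is followed by N g with FIRST {g}. Thus FOLLOW(S) = {$, g}.
For S ::= λ: FIRST(λ) = {λ}, so it goes in M[S, t] for t ∈ {}; since λ ∈ FIRST, also for every t ∈ FOLLOW(S) = {$, g}.
For S ::= f D e: FIRST(f D e) = {f}, so it goes in M[S, t] for t ∈ {f}.
For S ::= N d g: FIRST(N d g) = {d}, so it goes in M[S, t] for t ∈ {d}.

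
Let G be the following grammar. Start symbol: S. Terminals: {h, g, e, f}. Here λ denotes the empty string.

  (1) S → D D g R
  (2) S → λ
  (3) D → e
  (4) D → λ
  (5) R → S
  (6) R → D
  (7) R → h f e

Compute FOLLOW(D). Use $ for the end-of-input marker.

{$, e, g}

FIRST(D) = {λ, e}
FIRST(S) = {λ, e, g}  (via D D g R)
FIRST(R) = {λ, e, g, h}  (via S, D)
FOLLOW(S) includes $ since S is the start symbol.
FOLLOW(S): in R→S, the suffix after S is empty, so FOLLOW(S) ⊇ FOLLOW(R) = {$}. Thus FOLLOW(S) = {$}.
FOLLOW(R): in S→D D g R, the suffix after R is empty, so FOLLOW(R) ⊇ FOLLOW(S) = {$}. Thus FOLLOW(R) = {$}.
FOLLOW(D): in S→D D g R (occurrence 1), D is followed by D g R with FIRST {e, g}; in S→D D g R (occurrence 2), D is followed by g R with FIRST {g}; in R→D, the suffix after D is empty, so FOLLOW(D) ⊇ FOLLOW(R) = {$}. Thus FOLLOW(D) = {$, e, g}.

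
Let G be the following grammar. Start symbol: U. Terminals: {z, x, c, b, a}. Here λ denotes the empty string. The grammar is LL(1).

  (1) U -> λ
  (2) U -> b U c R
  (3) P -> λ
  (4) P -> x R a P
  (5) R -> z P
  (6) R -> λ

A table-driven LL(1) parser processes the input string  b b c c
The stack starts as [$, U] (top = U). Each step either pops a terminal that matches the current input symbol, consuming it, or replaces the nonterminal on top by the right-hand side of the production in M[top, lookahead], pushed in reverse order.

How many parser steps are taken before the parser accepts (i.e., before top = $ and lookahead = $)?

step 1: stack=$ U  input=b b c c $  — expand U -> b U c R
step 2: stack=$ R c U b  input=b b c c $  — match b
step 3: stack=$ R c U  input=b c c $  — expand U -> b U c R
step 4: stack=$ R c R c U b  input=b c c $  — match b
step 5: stack=$ R c R c U  input=c c $  — expand U -> λ
step 6: stack=$ R c R c  input=c c $  — match c
step 7: stack=$ R c R  input=c $  — expand R -> λ
step 8: stack=$ R c  input=c $  — match c
step 9: stack=$ R  input=$  — expand R -> λ
Accept reached after 9 steps.

9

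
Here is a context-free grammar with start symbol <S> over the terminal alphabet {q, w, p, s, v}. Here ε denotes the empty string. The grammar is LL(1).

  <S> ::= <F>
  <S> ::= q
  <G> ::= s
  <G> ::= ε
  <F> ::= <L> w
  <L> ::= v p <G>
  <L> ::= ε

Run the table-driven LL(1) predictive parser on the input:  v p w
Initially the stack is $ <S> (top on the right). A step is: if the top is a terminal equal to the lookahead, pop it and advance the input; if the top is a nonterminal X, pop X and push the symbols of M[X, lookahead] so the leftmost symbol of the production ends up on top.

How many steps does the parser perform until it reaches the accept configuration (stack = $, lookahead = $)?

     Stack        Input    Action
  1  $ <S>        v p w $  expand <S> ::= <F>
  2  $ <F>        v p w $  expand <F> ::= <L> w
  3  $ w <L>      v p w $  expand <L> ::= v p <G>
  4  $ w <G> p v  v p w $  match v
  5  $ w <G> p    p w $    match p
  6  $ w <G>      w $      expand <G> ::= ε
  7  $ w          w $      match w
Accept reached after 7 steps.

7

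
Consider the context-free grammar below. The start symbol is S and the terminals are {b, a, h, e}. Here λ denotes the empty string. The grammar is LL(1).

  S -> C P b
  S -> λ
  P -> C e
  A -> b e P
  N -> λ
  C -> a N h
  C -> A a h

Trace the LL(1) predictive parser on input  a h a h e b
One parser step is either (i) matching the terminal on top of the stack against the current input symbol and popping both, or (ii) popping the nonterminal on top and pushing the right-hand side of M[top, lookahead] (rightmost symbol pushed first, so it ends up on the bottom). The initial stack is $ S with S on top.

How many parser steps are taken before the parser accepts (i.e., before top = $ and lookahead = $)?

12

      Stack        Input          Action
   1  $ S          a h a h e b $  expand S -> C P b
   2  $ b P C      a h a h e b $  expand C -> a N h
   3  $ b P h N a  a h a h e b $  match a
   4  $ b P h N    h a h e b $    expand N -> λ
   5  $ b P h      h a h e b $    match h
   6  $ b P        a h e b $      expand P -> C e
   7  $ b e C      a h e b $      expand C -> a N h
   8  $ b e h N a  a h e b $      match a
   9  $ b e h N    h e b $        expand N -> λ
  10  $ b e h      h e b $        match h
  11  $ b e        e b $          match e
  12  $ b          b $            match b
Accept reached after 12 steps.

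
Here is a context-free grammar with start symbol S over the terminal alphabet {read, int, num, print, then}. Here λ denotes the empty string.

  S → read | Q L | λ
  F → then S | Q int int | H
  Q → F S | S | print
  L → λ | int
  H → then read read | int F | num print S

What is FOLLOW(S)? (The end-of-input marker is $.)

FIRST(L) = {λ, int}
FIRST(H) = {int, num, then}
FIRST(S) = {λ, int, num, print, read, then}  (via Q L)
FIRST(F) = {int, num, print, read, then}  (via Q int int, H)
FIRST(Q) = {λ, int, num, print, read, then}  (via F S, S)
FOLLOW(S) includes $ since S is the start symbol.
FOLLOW(S): in F→then S, the suffix after S is empty, so FOLLOW(S) ⊇ FOLLOW(F) = {$, int, num, print, read, then}; in Q→F S, the suffix after S is empty, so FOLLOW(S) ⊇ FOLLOW(Q) = {$, int, num, print, read, then}; in Q→S, the suffix after S is empty, so FOLLOW(S) ⊇ FOLLOW(Q) = {$, int, num, print, read, then}; in H→num print S, the suffix after S is empty, so FOLLOW(S) ⊇ FOLLOW(H) = {$, int, num, print, read, then}. Thus FOLLOW(S) = {$, int, num, print, read, then}.
FOLLOW(Q): in S→Q L, Q is followed by L with FIRST {λ, int}; in S→Q L, the suffix after Q is nullable, so FOLLOW(Q) ⊇ FOLLOW(S) = {$, int, num, print, read, then}; in F→Q int int, Q is followed by int int with FIRST {int}. Thus FOLLOW(Q) = {$, int, num, print, read, then}.
FOLLOW(L): in S→Q L, the suffix after L is empty, so FOLLOW(L) ⊇ FOLLOW(S) = {$, int, num, print, read, then}. Thus FOLLOW(L) = {$, int, num, print, read, then}.
FOLLOW(F): in Q→F S, F is followed by S with FIRST {λ, int, num, print, read, then}; in Q→F S, the suffix after F is nullable, so FOLLOW(F) ⊇ FOLLOW(Q) = {$, int, num, print, read, then}; in H→int F, the suffix after F is empty, so FOLLOW(F) ⊇ FOLLOW(H) = {$, int, num, print, read, then}. Thus FOLLOW(F) = {$, int, num, print, read, then}.
FOLLOW(H): in F→H, the suffix after H is empty, so FOLLOW(H) ⊇ FOLLOW(F) = {$, int, num, print, read, then}. Thus FOLLOW(H) = {$, int, num, print, read, then}.

{$, int, num, print, read, then}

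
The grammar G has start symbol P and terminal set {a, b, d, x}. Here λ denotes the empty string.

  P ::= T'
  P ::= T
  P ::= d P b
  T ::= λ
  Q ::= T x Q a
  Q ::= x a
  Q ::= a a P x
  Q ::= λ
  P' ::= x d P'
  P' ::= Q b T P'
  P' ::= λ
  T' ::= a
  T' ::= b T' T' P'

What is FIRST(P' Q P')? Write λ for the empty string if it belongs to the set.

FIRST(T): from T::=λ we get {λ}. So FIRST(T) = {λ}.
FIRST(T'): from T'::=a we get {a}; from T'::=b T' T' P' we get {b}. So FIRST(T') = {a, b}.
FIRST(P): from P::=T' we get {a, b}; from P::=T we get {λ}; from P::=d P b we get {d}. So FIRST(P) = {λ, a, b, d}.
FIRST(Q): from Q::=T x Q a we get {x}; from Q::=x a we get {x}; from Q::=a a P x we get {a}; from Q::=λ we get {λ}. So FIRST(Q) = {λ, a, x}.
FIRST(P'): from P'::=x d P' we get {x}; from P'::=Q b T P' we get {a, b, x}; from P'::=λ we get {λ}. So FIRST(P') = {λ, a, b, x}.
FIRST(P' Q P'): take FIRST of each symbol in turn, carrying on past any symbol whose FIRST contains λ; result {λ, a, b, x}.

{λ, a, b, x}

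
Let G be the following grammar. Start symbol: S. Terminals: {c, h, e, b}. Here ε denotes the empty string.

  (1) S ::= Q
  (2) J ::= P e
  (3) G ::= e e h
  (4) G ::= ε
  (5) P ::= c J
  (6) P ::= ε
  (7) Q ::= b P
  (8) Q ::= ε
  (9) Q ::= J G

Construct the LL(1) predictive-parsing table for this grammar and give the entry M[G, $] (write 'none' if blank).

G ::= ε

FIRST(G): from G::=e e h we get {e}; from G::=ε we get {ε}. So FIRST(G) = {ε, e}.
FIRST(P): from P::=c J we get {c}; from P::=ε we get {ε}. So FIRST(P) = {ε, c}.
FIRST(J): from J::=P e we get {c, e}. So FIRST(J) = {c, e}.
FIRST(Q): from Q::=b P we get {b}; from Q::=ε we get {ε}; from Q::=J G we get {c, e}. So FIRST(Q) = {ε, b, c, e}.
FIRST(S): from S::=Q we get {ε, b, c, e}. So FIRST(S) = {ε, b, c, e}.
FOLLOW(S) includes $ since S is the start symbol.
FOLLOW(Q): in S::=Q, the suffix after Q is empty, so FOLLOW(Q) ⊇ FOLLOW(S) = {$}. Thus FOLLOW(Q) = {$}.
FOLLOW(G): in Q::=J G, the suffix after G is empty, so FOLLOW(G) ⊇ FOLLOW(Q) = {$}. Thus FOLLOW(G) = {$}.
For G ::= e e h: FIRST(e e h) = {e}, so it goes in M[G, t] for t ∈ {e}.
For G ::= ε: FIRST(ε) = {ε}, so it goes in M[G, t] for t ∈ {}; since ε ∈ FIRST, also for every t ∈ FOLLOW(G) = {$}.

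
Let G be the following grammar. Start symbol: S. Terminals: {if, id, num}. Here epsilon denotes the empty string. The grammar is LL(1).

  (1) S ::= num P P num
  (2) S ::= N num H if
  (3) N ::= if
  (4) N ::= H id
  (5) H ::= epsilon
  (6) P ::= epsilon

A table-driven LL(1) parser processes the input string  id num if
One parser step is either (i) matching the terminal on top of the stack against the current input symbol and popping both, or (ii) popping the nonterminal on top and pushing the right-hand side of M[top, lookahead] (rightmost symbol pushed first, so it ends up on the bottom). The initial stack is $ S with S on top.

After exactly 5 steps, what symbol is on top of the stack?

step 1: stack=$ S  input=id num if $  — expand S ::= N num H if
step 2: stack=$ if H num N  input=id num if $  — expand N ::= H id
step 3: stack=$ if H num id H  input=id num if $  — expand H ::= epsilon
step 4: stack=$ if H num id  input=id num if $  — match id
step 5: stack=$ if H num  input=num if $  — match num
Stack after step 5: $ if H (top = H).

H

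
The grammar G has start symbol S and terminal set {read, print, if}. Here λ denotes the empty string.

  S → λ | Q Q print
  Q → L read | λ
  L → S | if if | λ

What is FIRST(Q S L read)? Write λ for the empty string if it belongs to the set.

{if, print, read}

FIRST(S): from S→λ we get {λ}; from S→Q Q print we get {if, print, read}. So FIRST(S) = {λ, if, print, read}.
FIRST(L): from L→S we get {λ, if, print, read}; from L→if if we get {if}; from L→λ we get {λ}. So FIRST(L) = {λ, if, print, read}.
FIRST(Q): from Q→L read we get {if, print, read}; from Q→λ we get {λ}. So FIRST(Q) = {λ, if, print, read}.
FIRST(Q S L read): take FIRST of each symbol in turn, carrying on past any symbol whose FIRST contains λ; result {if, print, read}.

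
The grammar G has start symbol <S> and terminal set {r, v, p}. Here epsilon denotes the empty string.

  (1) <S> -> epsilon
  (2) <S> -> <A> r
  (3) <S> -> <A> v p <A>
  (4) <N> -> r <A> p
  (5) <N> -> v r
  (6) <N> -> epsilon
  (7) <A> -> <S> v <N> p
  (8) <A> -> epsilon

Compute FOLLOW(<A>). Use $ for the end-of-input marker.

{$, p, r, v}

FIRST(<N>) = {epsilon, r, v}
FIRST(<S>) = {epsilon, r, v}  (via <A> r, <A> v p <A>)
FIRST(<A>) = {epsilon, r, v}  (via <S> v <N> p)
FOLLOW(<S>) includes $ since <S> is the start symbol.
FOLLOW(<S>): in <A>-><S> v <N> p, <S> is followed by v <N> p with FIRST {v}. Thus FOLLOW(<S>) = {$, v}.
FOLLOW(<N>): in <A>-><S> v <N> p, <N> is followed by p with FIRST {p}. Thus FOLLOW(<N>) = {p}.
FOLLOW(<A>): in <S>-><A> r, <A> is followed by r with FIRST {r}; in <S>-><A> v p <A> (occurrence 1), <A> is followed by v p <A> with FIRST {v}; in <S>-><A> v p <A> (occurrence 2), the suffix after <A> is empty, so FOLLOW(<A>) ⊇ FOLLOW(<S>) = {$, v}; in <N>->r <A> p, <A> is followed by p with FIRST {p}. Thus FOLLOW(<A>) = {$, p, r, v}.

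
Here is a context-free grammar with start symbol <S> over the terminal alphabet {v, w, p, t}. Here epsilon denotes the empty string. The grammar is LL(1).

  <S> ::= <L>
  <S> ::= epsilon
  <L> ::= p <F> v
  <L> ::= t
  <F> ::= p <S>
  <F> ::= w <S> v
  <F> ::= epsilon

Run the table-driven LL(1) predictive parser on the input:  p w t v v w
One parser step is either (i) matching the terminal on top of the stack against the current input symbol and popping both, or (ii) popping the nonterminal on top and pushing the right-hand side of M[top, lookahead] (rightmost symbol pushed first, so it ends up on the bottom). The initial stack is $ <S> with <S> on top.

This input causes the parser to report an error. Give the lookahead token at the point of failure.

w

step 1: stack=$ <S>  input=p w t v v w $  — expand <S> ::= <L>
step 2: stack=$ <L>  input=p w t v v w $  — expand <L> ::= p <F> v
step 3: stack=$ v <F> p  input=p w t v v w $  — match p
step 4: stack=$ v <F>  input=w t v v w $  — expand <F> ::= w <S> v
step 5: stack=$ v v <S> w  input=w t v v w $  — match w
step 6: stack=$ v v <S>  input=t v v w $  — expand <S> ::= <L>
step 7: stack=$ v v <L>  input=t v v w $  — expand <L> ::= t
step 8: stack=$ v v t  input=t v v w $  — match t
step 9: stack=$ v v  input=v v w $  — match v
step 10: stack=$ v  input=v w $  — match v
step 11: stack=$  input=w $  — error: stack empty but input remains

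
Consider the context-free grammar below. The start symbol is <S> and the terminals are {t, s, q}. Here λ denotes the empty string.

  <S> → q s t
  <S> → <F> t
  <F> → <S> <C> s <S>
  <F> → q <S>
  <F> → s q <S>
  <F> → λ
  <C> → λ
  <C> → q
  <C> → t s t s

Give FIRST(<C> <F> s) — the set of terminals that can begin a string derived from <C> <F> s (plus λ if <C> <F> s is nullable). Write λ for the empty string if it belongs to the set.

FIRST(<C>) = {λ, q, t}
FIRST(<S>) = {q, s, t}  (via <F> t)
FIRST(<F>) = {λ, q, s, t}  (via <S> <C> s <S>)
FIRST(<C> <F> s): take FIRST of each symbol in turn, carrying on past any symbol whose FIRST contains λ; result {q, s, t}.

{q, s, t}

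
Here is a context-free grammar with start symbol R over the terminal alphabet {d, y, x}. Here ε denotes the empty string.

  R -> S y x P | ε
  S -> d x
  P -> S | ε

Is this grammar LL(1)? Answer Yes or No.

FIRST(R) = {ε, d}
FIRST(S) = {d}
FIRST(P) = {ε, d}
FOLLOW(R) = {$}
FOLLOW(S) = {$, y}
FOLLOW(P) = {$}
Each cell of M receives at most one production.

Yes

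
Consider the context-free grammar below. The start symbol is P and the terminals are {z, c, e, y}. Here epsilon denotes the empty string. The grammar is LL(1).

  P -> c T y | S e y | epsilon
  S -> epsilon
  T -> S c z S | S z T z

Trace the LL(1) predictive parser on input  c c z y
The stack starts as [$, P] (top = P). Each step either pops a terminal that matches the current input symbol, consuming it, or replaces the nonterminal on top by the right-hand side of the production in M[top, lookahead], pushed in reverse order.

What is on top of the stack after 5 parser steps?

z

step 1: stack=$ P  input=c c z y $  — expand P -> c T y
step 2: stack=$ y T c  input=c c z y $  — match c
step 3: stack=$ y T  input=c z y $  — expand T -> S c z S
step 4: stack=$ y S z c S  input=c z y $  — expand S -> epsilon
step 5: stack=$ y S z c  input=c z y $  — match c
Stack after step 5: $ y S z (top = z).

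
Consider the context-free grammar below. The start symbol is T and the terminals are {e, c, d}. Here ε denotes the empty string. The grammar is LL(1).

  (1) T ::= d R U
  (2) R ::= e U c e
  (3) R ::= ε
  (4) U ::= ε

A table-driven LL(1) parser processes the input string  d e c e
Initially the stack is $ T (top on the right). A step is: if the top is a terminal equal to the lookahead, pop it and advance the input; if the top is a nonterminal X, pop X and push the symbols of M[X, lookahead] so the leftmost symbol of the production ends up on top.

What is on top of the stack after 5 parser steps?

     Stack        Input      Action
  1  $ T          d e c e $  expand T ::= d R U
  2  $ U R d      d e c e $  match d
  3  $ U R        e c e $    expand R ::= e U c e
  4  $ U e c U e  e c e $    match e
  5  $ U e c U    c e $      expand U ::= ε
Stack after step 5: $ U e c (top = c).

c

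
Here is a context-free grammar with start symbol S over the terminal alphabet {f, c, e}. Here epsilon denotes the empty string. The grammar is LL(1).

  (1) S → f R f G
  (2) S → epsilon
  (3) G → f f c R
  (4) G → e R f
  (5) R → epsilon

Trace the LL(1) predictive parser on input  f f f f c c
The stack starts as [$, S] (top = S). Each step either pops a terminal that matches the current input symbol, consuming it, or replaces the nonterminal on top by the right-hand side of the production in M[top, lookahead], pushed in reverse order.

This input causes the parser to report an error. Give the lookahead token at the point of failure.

c

step 1: stack=$ S  input=f f f f c c $  — expand S → f R f G
step 2: stack=$ G f R f  input=f f f f c c $  — match f
step 3: stack=$ G f R  input=f f f c c $  — expand R → epsilon
step 4: stack=$ G f  input=f f f c c $  — match f
step 5: stack=$ G  input=f f c c $  — expand G → f f c R
step 6: stack=$ R c f f  input=f f c c $  — match f
step 7: stack=$ R c f  input=f c c $  — match f
step 8: stack=$ R c  input=c c $  — match c
step 9: stack=$ R  input=c $  — error: M[R, c] is empty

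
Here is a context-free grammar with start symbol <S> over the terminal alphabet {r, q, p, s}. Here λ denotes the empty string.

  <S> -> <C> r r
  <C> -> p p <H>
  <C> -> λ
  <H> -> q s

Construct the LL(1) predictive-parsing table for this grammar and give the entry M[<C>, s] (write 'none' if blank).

none

FIRST(<C>) = {λ, p}
FIRST(<H>) = {q}
FIRST(<S>) = {p, r}  (via <C> r r)
FOLLOW(<S>) includes $ since <S> is the start symbol.
FOLLOW(<C>): in <S>-><C> r r, <C> is followed by r r with FIRST {r}. Thus FOLLOW(<C>) = {r}.
For <C> -> p p <H>: FIRST(p p <H>) = {p}, so it goes in M[<C>, t] for t ∈ {p}.
For <C> -> λ: FIRST(λ) = {λ}, so it goes in M[<C>, t] for t ∈ {}; since λ ∈ FIRST, also for every t ∈ FOLLOW(<C>) = {r}.
None of these place a production in M[<C>, s].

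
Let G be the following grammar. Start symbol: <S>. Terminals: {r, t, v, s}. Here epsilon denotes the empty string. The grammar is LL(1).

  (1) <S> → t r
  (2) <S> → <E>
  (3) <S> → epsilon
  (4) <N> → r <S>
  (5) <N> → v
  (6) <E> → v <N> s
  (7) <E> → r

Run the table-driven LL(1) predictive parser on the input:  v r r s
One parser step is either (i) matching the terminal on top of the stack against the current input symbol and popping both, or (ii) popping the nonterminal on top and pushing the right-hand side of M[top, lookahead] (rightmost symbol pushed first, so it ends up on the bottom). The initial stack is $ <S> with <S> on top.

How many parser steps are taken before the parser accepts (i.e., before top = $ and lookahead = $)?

     Stack      Input      Action
  1  $ <S>      v r r s $  expand <S> → <E>
  2  $ <E>      v r r s $  expand <E> → v <N> s
  3  $ s <N> v  v r r s $  match v
  4  $ s <N>    r r s $    expand <N> → r <S>
  5  $ s <S> r  r r s $    match r
  6  $ s <S>    r s $      expand <S> → <E>
  7  $ s <E>    r s $      expand <E> → r
  8  $ s r      r s $      match r
  9  $ s        s $        match s
Accept reached after 9 steps.

9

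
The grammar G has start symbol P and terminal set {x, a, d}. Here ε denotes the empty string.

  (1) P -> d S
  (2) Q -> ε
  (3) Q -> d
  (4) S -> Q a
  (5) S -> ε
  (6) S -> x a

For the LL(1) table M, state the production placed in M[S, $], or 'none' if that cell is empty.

FIRST(P): from P->d S we get {d}. So FIRST(P) = {d}.
FIRST(Q): from Q->ε we get {ε}; from Q->d we get {d}. So FIRST(Q) = {ε, d}.
FIRST(S): from S->Q a we get {a, d}; from S->ε we get {ε}; from S->x a we get {x}. So FIRST(S) = {ε, a, d, x}.
FOLLOW(P) includes $ since P is the start symbol.
FOLLOW(P): P appears on no right-hand side. Thus FOLLOW(P) = {$}.
FOLLOW(S): in P->d S, the suffix after S is empty, so FOLLOW(S) ⊇ FOLLOW(P) = {$}. Thus FOLLOW(S) = {$}.
For S -> Q a: FIRST(Q a) = {a, d}, so it goes in M[S, t] for t ∈ {a, d}.
For S -> ε: FIRST(ε) = {ε}, so it goes in M[S, t] for t ∈ {}; since ε ∈ FIRST, also for every t ∈ FOLLOW(S) = {$}.
For S -> x a: FIRST(x a) = {x}, so it goes in M[S, t] for t ∈ {x}.

S -> ε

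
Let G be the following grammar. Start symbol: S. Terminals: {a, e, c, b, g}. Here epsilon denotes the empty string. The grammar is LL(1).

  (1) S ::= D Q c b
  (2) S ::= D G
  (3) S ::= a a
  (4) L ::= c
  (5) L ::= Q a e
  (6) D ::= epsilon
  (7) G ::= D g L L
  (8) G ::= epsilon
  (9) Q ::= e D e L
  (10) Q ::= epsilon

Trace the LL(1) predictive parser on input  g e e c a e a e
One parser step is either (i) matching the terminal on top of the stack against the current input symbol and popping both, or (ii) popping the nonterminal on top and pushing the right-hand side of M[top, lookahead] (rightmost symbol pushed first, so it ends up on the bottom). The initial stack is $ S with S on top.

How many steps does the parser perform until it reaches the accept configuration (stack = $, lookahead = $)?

      Stack            Input              Action
   1  $ S              g e e c a e a e $  expand S ::= D G
   2  $ G D            g e e c a e a e $  expand D ::= epsilon
   3  $ G              g e e c a e a e $  expand G ::= D g L L
   4  $ L L g D        g e e c a e a e $  expand D ::= epsilon
   5  $ L L g          g e e c a e a e $  match g
   6  $ L L            e e c a e a e $    expand L ::= Q a e
   7  $ L e a Q        e e c a e a e $    expand Q ::= e D e L
   8  $ L e a L e D e  e e c a e a e $    match e
   9  $ L e a L e D    e c a e a e $      expand D ::= epsilon
  10  $ L e a L e      e c a e a e $      match e
  11  $ L e a L        c a e a e $        expand L ::= c
  12  $ L e a c        c a e a e $        match c
  13  $ L e a          a e a e $          match a
  14  $ L e            e a e $            match e
  15  $ L              a e $              expand L ::= Q a e
  16  $ e a Q          a e $              expand Q ::= epsilon
  17  $ e a            a e $              match a
  18  $ e              e $                match e
Accept reached after 18 steps.

18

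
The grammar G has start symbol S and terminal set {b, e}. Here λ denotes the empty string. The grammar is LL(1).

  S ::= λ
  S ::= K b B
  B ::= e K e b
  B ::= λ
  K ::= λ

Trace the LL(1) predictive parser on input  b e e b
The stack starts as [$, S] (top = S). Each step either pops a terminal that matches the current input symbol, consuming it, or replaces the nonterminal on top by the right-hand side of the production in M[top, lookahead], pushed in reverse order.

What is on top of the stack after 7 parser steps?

b

step 1: stack=$ S  input=b e e b $  — expand S ::= K b B
step 2: stack=$ B b K  input=b e e b $  — expand K ::= λ
step 3: stack=$ B b  input=b e e b $  — match b
step 4: stack=$ B  input=e e b $  — expand B ::= e K e b
step 5: stack=$ b e K e  input=e e b $  — match e
step 6: stack=$ b e K  input=e b $  — expand K ::= λ
step 7: stack=$ b e  input=e b $  — match e
Stack after step 7: $ b (top = b).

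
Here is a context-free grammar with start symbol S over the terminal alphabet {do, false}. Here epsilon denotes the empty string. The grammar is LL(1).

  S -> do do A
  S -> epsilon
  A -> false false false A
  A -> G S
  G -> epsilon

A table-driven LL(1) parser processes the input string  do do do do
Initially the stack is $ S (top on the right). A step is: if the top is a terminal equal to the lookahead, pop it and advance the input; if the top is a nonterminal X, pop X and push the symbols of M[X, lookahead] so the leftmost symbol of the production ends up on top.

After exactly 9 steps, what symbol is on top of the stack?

     Stack      Input          Action
  1  $ S        do do do do $  expand S -> do do A
  2  $ A do do  do do do do $  match do
  3  $ A do     do do do $     match do
  4  $ A        do do $        expand A -> G S
  5  $ S G      do do $        expand G -> epsilon
  6  $ S        do do $        expand S -> do do A
  7  $ A do do  do do $        match do
  8  $ A do     do $           match do
  9  $ A        $              expand A -> G S
Stack after step 9: $ S G (top = G).

G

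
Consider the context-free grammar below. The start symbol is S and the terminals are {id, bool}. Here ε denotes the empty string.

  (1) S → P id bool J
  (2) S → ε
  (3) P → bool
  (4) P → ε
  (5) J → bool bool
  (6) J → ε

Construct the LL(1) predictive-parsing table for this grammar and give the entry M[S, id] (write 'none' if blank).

S → P id bool J

FIRST(P) = {ε, bool}
FIRST(J) = {ε, bool}
FIRST(S) = {ε, bool, id}  (via P id bool J)
FOLLOW(S) includes $ since S is the start symbol.
FOLLOW(S): S appears on no right-hand side. Thus FOLLOW(S) = {$}.
For S → P id bool J: FIRST(P id bool J) = {bool, id}, so it goes in M[S, t] for t ∈ {bool, id}.
For S → ε: FIRST(ε) = {ε}, so it goes in M[S, t] for t ∈ {}; since ε ∈ FIRST, also for every t ∈ FOLLOW(S) = {$}.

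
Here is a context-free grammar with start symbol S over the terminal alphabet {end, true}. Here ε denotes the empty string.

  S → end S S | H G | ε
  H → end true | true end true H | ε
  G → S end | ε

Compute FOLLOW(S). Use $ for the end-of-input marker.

{$, end, true}

FIRST(H) = {ε, end, true}
FIRST(S) = {ε, end, true}  (via H G)
FIRST(G) = {ε, end, true}  (via S end)
FOLLOW(S) includes $ since S is the start symbol.
FOLLOW(S): in S→end S S (occurrence 1), S is followed by S with FIRST {ε, end, true}; in S→end S S (occurrence 1), the suffix after S is nullable (adds nothing new); in S→end S S (occurrence 2), the suffix after S is empty (adds nothing new); in G→S end, S is followed by end with FIRST {end}. Thus FOLLOW(S) = {$, end, true}.
FOLLOW(H): in S→H G, H is followed by G with FIRST {ε, end, true}; in S→H G, the suffix after H is nullable, so FOLLOW(H) ⊇ FOLLOW(S) = {$, end, true}; in H→true end true H, the suffix after H is empty (adds nothing new). Thus FOLLOW(H) = {$, end, true}.
FOLLOW(G): in S→H G, the suffix after G is empty, so FOLLOW(G) ⊇ FOLLOW(S) = {$, end, true}. Thus FOLLOW(G) = {$, end, true}.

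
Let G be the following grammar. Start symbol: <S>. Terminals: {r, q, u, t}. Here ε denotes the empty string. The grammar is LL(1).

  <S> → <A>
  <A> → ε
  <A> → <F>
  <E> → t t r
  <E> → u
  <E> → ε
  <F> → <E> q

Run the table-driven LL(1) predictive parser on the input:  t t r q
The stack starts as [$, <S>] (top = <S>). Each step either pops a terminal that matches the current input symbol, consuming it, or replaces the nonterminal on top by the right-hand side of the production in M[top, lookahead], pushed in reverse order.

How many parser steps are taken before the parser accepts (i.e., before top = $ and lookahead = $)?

     Stack      Input      Action
  1  $ <S>      t t r q $  expand <S> → <A>
  2  $ <A>      t t r q $  expand <A> → <F>
  3  $ <F>      t t r q $  expand <F> → <E> q
  4  $ q <E>    t t r q $  expand <E> → t t r
  5  $ q r t t  t t r q $  match t
  6  $ q r t    t r q $    match t
  7  $ q r      r q $      match r
  8  $ q        q $        match q
Accept reached after 8 steps.

8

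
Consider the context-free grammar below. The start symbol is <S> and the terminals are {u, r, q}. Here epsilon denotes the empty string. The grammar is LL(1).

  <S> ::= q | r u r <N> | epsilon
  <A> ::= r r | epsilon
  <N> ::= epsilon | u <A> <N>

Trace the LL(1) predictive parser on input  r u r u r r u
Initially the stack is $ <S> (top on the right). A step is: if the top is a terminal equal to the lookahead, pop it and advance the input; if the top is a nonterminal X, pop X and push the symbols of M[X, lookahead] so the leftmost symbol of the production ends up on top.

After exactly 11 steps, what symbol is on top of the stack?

      Stack        Input            Action
   1  $ <S>        r u r u r r u $  expand <S> ::= r u r <N>
   2  $ <N> r u r  r u r u r r u $  match r
   3  $ <N> r u    u r u r r u $    match u
   4  $ <N> r      r u r r u $      match r
   5  $ <N>        u r r u $        expand <N> ::= u <A> <N>
   6  $ <N> <A> u  u r r u $        match u
   7  $ <N> <A>    r r u $          expand <A> ::= r r
   8  $ <N> r r    r r u $          match r
   9  $ <N> r      r u $            match r
  10  $ <N>        u $              expand <N> ::= u <A> <N>
  11  $ <N> <A> u  u $              match u
Stack after step 11: $ <N> <A> (top = <A>).

<A>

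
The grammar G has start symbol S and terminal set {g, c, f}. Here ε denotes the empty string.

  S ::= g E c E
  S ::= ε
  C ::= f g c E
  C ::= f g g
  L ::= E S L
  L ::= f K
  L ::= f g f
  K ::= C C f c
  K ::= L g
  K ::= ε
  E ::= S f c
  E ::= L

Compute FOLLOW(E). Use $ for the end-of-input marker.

FIRST(S) = {ε, g}
FIRST(C) = {f}
FIRST(L) = {f, g}  (via E S L)
FIRST(K) = {ε, f, g}  (via C C f c, L g)
FIRST(E) = {f, g}  (via S f c, L)
FOLLOW(S) includes $ since S is the start symbol.
FOLLOW(S): in L::=E S L, S is followed by L with FIRST {f, g}; in E::=S f c, S is followed by f c with FIRST {f}. Thus FOLLOW(S) = {$, f, g}.
FOLLOW(C): in K::=C C f c (occurrence 1), C is followed by C f c with FIRST {f}; in K::=C C f c (occurrence 2), C is followed by f c with FIRST {f}. Thus FOLLOW(C) = {f}.
FOLLOW(E): in S::=g E c E (occurrence 1), E is followed by c E with FIRST {c}; in S::=g E c E (occurrence 2), the suffix after E is empty, so FOLLOW(E) ⊇ FOLLOW(S) = {$, f, g}; in C::=f g c E, the suffix after E is empty, so FOLLOW(E) ⊇ FOLLOW(C) = {f}; in L::=E S L, E is followed by S L with FIRST {f, g}. Thus FOLLOW(E) = {$, c, f, g}.
FOLLOW(L): in L::=E S L, the suffix after L is empty (adds nothing new); in K::=L g, L is followed by g with FIRST {g}; in E::=L, the suffix after L is empty, so FOLLOW(L) ⊇ FOLLOW(E) = {$, c, f, g}. Thus FOLLOW(L) = {$, c, f, g}.
FOLLOW(K): in L::=f K, the suffix after K is empty, so FOLLOW(K) ⊇ FOLLOW(L) = {$, c, f, g}. Thus FOLLOW(K) = {$, c, f, g}.

{$, c, f, g}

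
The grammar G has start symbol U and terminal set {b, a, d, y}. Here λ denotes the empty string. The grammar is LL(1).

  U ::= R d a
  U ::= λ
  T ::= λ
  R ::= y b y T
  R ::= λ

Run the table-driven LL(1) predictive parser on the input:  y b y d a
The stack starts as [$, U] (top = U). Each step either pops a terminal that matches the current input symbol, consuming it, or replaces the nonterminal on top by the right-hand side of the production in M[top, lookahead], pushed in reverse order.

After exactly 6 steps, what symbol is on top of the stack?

d

step 1: stack=$ U  input=y b y d a $  — expand U ::= R d a
step 2: stack=$ a d R  input=y b y d a $  — expand R ::= y b y T
step 3: stack=$ a d T y b y  input=y b y d a $  — match y
step 4: stack=$ a d T y b  input=b y d a $  — match b
step 5: stack=$ a d T y  input=y d a $  — match y
step 6: stack=$ a d T  input=d a $  — expand T ::= λ
Stack after step 6: $ a d (top = d).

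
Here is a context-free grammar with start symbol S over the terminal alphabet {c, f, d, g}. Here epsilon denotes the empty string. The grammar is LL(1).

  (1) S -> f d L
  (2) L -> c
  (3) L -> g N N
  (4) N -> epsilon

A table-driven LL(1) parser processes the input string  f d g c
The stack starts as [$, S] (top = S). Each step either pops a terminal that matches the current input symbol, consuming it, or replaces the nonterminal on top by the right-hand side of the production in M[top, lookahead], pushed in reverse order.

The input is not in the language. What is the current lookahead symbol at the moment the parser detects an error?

c

     Stack    Input      Action
  1  $ S      f d g c $  expand S -> f d L
  2  $ L d f  f d g c $  match f
  3  $ L d    d g c $    match d
  4  $ L      g c $      expand L -> g N N
  5  $ N N g  g c $      match g
  6  $ N N    c $        error: M[N, c] is empty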